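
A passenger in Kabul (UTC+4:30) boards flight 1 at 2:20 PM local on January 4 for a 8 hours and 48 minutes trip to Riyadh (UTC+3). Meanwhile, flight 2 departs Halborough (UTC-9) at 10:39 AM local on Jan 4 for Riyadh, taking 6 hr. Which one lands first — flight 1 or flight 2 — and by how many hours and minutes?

the first, by 7 hours 1 minute

Flight 1 in UTC: 2:20 PM − 4:30 = 9:50 AM on Jan 4.
+8 hours and 48 minutes → arrive 6:38 PM UTC on Jan 4.
Flight 2 in UTC: 10:39 AM + 9:00 = 7:39 PM on Jan 4.
+6 hours → arrive 1:39 AM UTC on Jan 5.
Flight 1 lands earlier by 7 hours 1 minute.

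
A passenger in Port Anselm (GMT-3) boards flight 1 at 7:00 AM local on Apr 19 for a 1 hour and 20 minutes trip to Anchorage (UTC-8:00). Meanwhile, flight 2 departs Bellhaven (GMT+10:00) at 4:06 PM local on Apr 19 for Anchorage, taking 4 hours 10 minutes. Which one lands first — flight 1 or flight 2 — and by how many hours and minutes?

the second, by 1 hour 4 minutes

Flight 1 in UTC: 7:00 AM + 3:00 = 10:00 AM on Apr 19.
+1 hour 20 minutes → arrive 11:20 AM UTC on Apr 19.
Flight 2 in UTC: 4:06 PM − 10:00 = 6:06 AM on Apr 19.
+4 hours and 10 minutes → arrive 10:16 AM UTC on Apr 19.
Flight 2 lands earlier by 1 hour 4 minutes.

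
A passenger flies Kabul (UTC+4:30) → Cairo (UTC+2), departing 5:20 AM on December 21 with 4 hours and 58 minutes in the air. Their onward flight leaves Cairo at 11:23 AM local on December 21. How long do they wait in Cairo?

Convert departure to UTC: 5:20 AM − 4:30 = 12:50 AM UTC on Dec 21.
Add 4 hours and 58 minutes flight time → 5:48 AM UTC.
Cairo is UTC+2:00, so local arrival = 5:48 AM + 2:00 = 7:48 AM on Dec 21.
Layover = 11:23 AM − 7:48 AM = 3 hours 35 minutes.

3 hours 35 minutes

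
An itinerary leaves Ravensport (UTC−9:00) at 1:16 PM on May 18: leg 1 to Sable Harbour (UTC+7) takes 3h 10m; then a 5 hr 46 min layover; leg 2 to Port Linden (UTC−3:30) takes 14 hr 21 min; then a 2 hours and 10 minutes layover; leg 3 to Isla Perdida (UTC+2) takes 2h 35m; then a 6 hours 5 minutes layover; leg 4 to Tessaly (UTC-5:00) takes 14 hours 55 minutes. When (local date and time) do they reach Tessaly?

Convert departure to UTC: 1:16 PM + 9:00 = 10:16 PM UTC on May 18.
Add 3 hours 10 minutes leg 1 → 1:26 AM UTC (May 19).
Add 5 hours 46 minutes layover in Sable Harbour → 7:12 AM UTC.
Add 14 hours and 21 minutes leg 2 → 9:33 PM UTC.
Add 2 hours 10 minutes layover in Port Linden → 11:43 PM UTC.
Add 2 hours and 35 minutes leg 3 → 2:18 AM UTC (May 20).
Add 6 hours and 5 minutes layover in Isla Perdida → 8:23 AM UTC.
Add 14 hours 55 minutes leg 4 → 11:18 PM UTC.
Tessaly is UTC−5:00, so local arrival = 11:18 PM − 5:00 = 6:18 PM on May 20.

6:18 PM on May 20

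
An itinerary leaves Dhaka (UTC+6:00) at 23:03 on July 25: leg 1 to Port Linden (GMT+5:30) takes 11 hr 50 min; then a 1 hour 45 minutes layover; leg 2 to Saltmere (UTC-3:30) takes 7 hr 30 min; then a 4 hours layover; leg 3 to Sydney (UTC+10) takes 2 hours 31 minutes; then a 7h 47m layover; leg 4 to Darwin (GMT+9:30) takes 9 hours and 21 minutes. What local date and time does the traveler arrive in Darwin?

23:17 on Jul 27

Convert departure to UTC: 23:03 − 6:00 = 17:03 UTC on Jul 25.
Add 11 hours 50 minutes leg 1 → 04:53 UTC (Jul 26).
Add 1 hour 45 minutes layover in Port Linden → 06:38 UTC.
Add 7 hours 30 minutes leg 2 → 14:08 UTC.
Add 4 hours layover in Saltmere → 18:08 UTC.
Add 2 hours 31 minutes leg 3 → 20:39 UTC.
Add 7 hours and 47 minutes layover in Sydney → 04:26 UTC (Jul 27).
Add 9 hours 21 minutes leg 4 → 13:47 UTC.
Darwin is UTC+9:30, so local arrival = 13:47 + 9:30 = 23:17 on Jul 27.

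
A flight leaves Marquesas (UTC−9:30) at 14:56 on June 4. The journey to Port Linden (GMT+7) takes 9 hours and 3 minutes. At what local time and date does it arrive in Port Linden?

16:29 on Jun 5

Convert departure to UTC: 14:56 + 9:30 = 00:26 UTC on Jun 5.
Add 9 hours and 3 minutes travel time → 09:29 UTC.
Port Linden is UTC+7:00, so local arrival = 09:29 + 7:00 = 16:29 on Jun 5.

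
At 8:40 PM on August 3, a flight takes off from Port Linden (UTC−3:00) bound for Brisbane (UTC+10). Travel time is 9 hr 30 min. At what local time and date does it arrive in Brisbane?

7:10 PM on August 4

Convert departure to UTC: 8:40 PM + 3:00 = 11:40 PM UTC on Aug 3.
Add 9 hours and 30 minutes travel time → 9:10 AM UTC (Aug 4).
Brisbane is UTC+10:00, so local arrival = 9:10 AM + 10:00 = 7:10 PM on Aug 4.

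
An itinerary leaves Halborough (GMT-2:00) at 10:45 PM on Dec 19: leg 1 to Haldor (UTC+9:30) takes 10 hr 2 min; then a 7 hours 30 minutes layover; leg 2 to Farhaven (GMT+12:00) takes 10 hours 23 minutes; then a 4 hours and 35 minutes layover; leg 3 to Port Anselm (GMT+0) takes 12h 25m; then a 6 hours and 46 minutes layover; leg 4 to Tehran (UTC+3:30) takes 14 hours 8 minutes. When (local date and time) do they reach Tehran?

Convert departure to UTC: 10:45 PM + 2:00 = 12:45 AM UTC on Dec 20.
Add 10 hours 2 minutes leg 1 → 10:47 AM UTC.
Add 7 hours and 30 minutes layover in Haldor → 6:17 PM UTC.
Add 10 hours and 23 minutes leg 2 → 4:40 AM UTC (Dec 21).
Add 4 hours and 35 minutes layover in Farhaven → 9:15 AM UTC.
Add 12 hours 25 minutes leg 3 → 9:40 PM UTC.
Add 6 hours 46 minutes layover in Port Anselm → 4:26 AM UTC (Dec 22).
Add 14 hours and 8 minutes leg 4 → 6:34 PM UTC.
Tehran is UTC+3:30, so local arrival = 6:34 PM + 3:30 = 10:04 PM on Dec 22.

10:04 PM on December 22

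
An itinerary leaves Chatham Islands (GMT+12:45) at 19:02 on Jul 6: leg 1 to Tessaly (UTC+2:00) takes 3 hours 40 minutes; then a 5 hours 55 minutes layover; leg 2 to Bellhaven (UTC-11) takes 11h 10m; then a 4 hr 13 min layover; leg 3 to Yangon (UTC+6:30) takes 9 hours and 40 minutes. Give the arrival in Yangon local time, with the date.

23:25 on Jul 7

Convert departure to UTC: 19:02 − 12:45 = 06:17 UTC on Jul 6.
Add 3 hours 40 minutes leg 1 → 09:57 UTC.
Add 5 hours and 55 minutes layover in Tessaly → 15:52 UTC.
Add 11 hours and 10 minutes leg 2 → 03:02 UTC (Jul 7).
Add 4 hours 13 minutes layover in Bellhaven → 07:15 UTC.
Add 9 hours and 40 minutes leg 3 → 16:55 UTC.
Yangon is UTC+6:30, so local arrival = 16:55 + 6:30 = 23:25 on Jul 7.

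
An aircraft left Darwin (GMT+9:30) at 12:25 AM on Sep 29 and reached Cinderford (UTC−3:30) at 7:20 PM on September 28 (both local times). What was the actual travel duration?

Departure in UTC: 12:25 AM − 9:30 = 2:55 PM on Sep 28.
Arrival in UTC: 7:20 PM + 3:30 = 10:50 PM on Sep 28.
Elapsed = 10:50 PM − 2:55 PM = 7 hours 55 minutes.

7 hours 55 minutes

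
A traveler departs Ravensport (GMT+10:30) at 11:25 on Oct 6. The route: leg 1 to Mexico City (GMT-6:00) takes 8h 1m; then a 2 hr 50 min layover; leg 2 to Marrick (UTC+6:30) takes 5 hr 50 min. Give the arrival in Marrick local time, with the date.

Convert departure to UTC: 11:25 − 10:30 = 00:55 UTC on Oct 6.
Add 8 hours 1 minute leg 1 → 08:56 UTC.
Add 2 hours and 50 minutes layover in Mexico City → 11:46 UTC.
Add 5 hours and 50 minutes leg 2 → 17:36 UTC.
Marrick is UTC+6:30, so local arrival = 17:36 + 6:30 = 00:06 on Oct 7.

00:06 on October 7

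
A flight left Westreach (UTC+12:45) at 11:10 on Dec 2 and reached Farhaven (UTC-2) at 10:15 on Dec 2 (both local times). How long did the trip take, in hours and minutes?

13 hours 50 minutes

Farhaven is 14:45 behind Westreach.
Clock-face elapsed time (ignoring zones) is −55 minutes.
Actual elapsed = −55 minutes + 14:45 = 13 hours 50 minutes.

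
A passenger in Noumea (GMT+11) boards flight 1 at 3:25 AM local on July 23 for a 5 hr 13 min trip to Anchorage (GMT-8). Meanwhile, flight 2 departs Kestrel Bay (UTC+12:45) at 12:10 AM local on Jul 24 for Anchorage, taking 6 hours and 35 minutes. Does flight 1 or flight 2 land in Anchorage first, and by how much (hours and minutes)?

the first, by 20 hours 22 minutes

Flight 1 in UTC: 3:25 AM − 11:00 = 4:25 PM on Jul 22.
+5 hours and 13 minutes → arrive 9:38 PM UTC on Jul 22.
Flight 2 in UTC: 12:10 AM − 12:45 = 11:25 AM on Jul 23.
+6 hours and 35 minutes → arrive 6:00 PM UTC on Jul 23.
Flight 1 lands earlier by 20 hours 22 minutes.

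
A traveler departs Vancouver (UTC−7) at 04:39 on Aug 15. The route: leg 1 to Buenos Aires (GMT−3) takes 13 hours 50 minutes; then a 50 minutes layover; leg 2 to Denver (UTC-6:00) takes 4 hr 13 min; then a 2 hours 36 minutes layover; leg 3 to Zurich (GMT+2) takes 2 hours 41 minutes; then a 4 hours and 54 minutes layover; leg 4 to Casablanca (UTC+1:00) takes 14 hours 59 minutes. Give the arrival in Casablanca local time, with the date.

08:42 on August 17

Convert departure to UTC: 04:39 + 7:00 = 11:39 UTC on Aug 15.
Add 13 hours and 50 minutes leg 1 → 01:29 UTC (Aug 16).
Add 50 minutes layover in Buenos Aires → 02:19 UTC.
Add 4 hours 13 minutes leg 2 → 06:32 UTC.
Add 2 hours and 36 minutes layover in Denver → 09:08 UTC.
Add 2 hours and 41 minutes leg 3 → 11:49 UTC.
Add 4 hours and 54 minutes layover in Zurich → 16:43 UTC.
Add 14 hours 59 minutes leg 4 → 07:42 UTC (Aug 17).
Casablanca is UTC+1:00, so local arrival = 07:42 + 1:00 = 08:42 on Aug 17.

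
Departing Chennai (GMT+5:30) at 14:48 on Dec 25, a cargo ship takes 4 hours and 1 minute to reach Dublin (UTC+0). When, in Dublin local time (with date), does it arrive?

13:19 on Dec 25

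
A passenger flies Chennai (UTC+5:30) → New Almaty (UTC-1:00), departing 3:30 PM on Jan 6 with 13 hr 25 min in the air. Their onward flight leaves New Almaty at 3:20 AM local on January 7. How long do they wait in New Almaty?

Convert departure to UTC: 3:30 PM − 5:30 = 10:00 AM UTC on Jan 6.
Add 13 hours and 25 minutes flight time → 11:25 PM UTC.
New Almaty is UTC−1:00, so local arrival = 11:25 PM − 1:00 = 10:25 PM on Jan 6.
Layover = 3:20 AM − 10:25 PM (+1 day) = 4 hours 55 minutes.

4 hours 55 minutes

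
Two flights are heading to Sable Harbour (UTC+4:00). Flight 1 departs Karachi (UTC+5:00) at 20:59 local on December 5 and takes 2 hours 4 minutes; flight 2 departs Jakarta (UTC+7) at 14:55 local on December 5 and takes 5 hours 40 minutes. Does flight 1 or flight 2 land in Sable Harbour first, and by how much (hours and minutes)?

the second, by 4 hours 28 minutes

Flight 1 in UTC: 20:59 − 5:00 = 15:59 on Dec 5.
+2 hours and 4 minutes → arrive 18:03 UTC on Dec 5.
Flight 2 in UTC: 14:55 − 7:00 = 07:55 on Dec 5.
+5 hours and 40 minutes → arrive 13:35 UTC on Dec 5.
Flight 2 lands earlier by 4 hours 28 minutes.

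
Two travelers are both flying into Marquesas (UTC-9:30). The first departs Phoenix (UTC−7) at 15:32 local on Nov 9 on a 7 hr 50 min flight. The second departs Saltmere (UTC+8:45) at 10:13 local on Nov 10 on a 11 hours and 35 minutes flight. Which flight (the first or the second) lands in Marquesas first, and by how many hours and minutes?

the first, by 6 hours 41 minutes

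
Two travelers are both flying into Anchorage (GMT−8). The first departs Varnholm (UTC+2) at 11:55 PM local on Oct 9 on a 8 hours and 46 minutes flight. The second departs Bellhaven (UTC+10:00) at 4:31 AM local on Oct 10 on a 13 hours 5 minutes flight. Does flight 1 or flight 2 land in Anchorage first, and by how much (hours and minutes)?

the first, by 55 minutes

Flight 1 in UTC: 11:55 PM − 2:00 = 9:55 PM on Oct 9.
+8 hours 46 minutes → arrive 6:41 AM UTC on Oct 10.
Flight 2 in UTC: 4:31 AM − 10:00 = 6:31 PM on Oct 9.
+13 hours 5 minutes → arrive 7:36 AM UTC on Oct 10.
Flight 1 lands earlier by 55 minutes.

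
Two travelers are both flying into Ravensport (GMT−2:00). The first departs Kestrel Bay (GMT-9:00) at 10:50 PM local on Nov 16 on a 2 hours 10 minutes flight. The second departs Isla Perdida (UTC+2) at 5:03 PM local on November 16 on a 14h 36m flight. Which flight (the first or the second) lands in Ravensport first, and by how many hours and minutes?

Flight 1 in UTC: 10:50 PM + 9:00 = 7:50 AM on Nov 17.
+2 hours and 10 minutes → arrive 10:00 AM UTC on Nov 17.
Flight 2 in UTC: 5:03 PM − 2:00 = 3:03 PM on Nov 16.
+14 hours 36 minutes → arrive 5:39 AM UTC on Nov 17.
Flight 2 lands earlier by 4 hours 21 minutes.

the second, by 4 hours 21 minutes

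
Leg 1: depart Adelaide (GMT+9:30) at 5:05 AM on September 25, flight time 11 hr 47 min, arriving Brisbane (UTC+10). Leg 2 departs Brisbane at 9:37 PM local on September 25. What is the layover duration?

4 hours 15 minutes

Convert departure to UTC: 5:05 AM − 9:30 = 7:35 PM UTC on Sep 24.
Add 11 hours and 47 minutes flight time → 7:22 AM UTC (Sep 25).
Brisbane is UTC+10:00, so local arrival = 7:22 AM + 10:00 = 5:22 PM on Sep 25.
Layover = 9:37 PM − 5:22 PM = 4 hours 15 minutes.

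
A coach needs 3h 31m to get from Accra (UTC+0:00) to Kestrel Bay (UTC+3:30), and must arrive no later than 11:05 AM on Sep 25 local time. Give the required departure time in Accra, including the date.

4:04 AM on Sep 25

Target arrival in UTC: 11:05 AM − 3:30 = 7:35 AM on Sep 25.
Subtract 3 hours and 31 minutes → departure 4:04 AM UTC on Sep 25.
Accra is UTC+0, so departure is 4:04 AM on Sep 25.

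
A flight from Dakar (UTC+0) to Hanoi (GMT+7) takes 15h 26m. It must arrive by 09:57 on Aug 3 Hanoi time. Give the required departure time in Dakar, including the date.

11:31 on August 2

Target arrival in UTC: 09:57 − 7:00 = 02:57 on Aug 3.
Subtract 15 hours 26 minutes → departure 11:31 UTC on Aug 2.
Dakar is UTC+0, so departure is 11:31 on Aug 2.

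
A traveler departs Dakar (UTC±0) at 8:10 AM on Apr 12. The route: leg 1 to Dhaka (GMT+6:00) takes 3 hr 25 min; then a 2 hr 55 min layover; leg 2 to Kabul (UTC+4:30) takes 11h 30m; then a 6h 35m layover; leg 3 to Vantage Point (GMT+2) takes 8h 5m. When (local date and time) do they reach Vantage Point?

6:40 PM on April 13

Dakar is at UTC+0, so departure is already 8:10 AM UTC on Apr 12.
Add 3 hours 25 minutes leg 1 → 11:35 AM UTC.
Add 2 hours and 55 minutes layover in Dhaka → 2:30 PM UTC.
Add 11 hours 30 minutes leg 2 → 2:00 AM UTC (Apr 13).
Add 6 hours 35 minutes layover in Kabul → 8:35 AM UTC.
Add 8 hours and 5 minutes leg 3 → 4:40 PM UTC.
Vantage Point is UTC+2:00, so local arrival = 4:40 PM + 2:00 = 6:40 PM on Apr 13.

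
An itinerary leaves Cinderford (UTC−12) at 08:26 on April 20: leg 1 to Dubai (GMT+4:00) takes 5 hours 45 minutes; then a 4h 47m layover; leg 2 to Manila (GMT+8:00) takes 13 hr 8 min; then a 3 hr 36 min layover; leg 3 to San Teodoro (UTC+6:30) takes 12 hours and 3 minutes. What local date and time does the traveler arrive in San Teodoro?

Convert departure to UTC: 08:26 + 12:00 = 20:26 UTC on Apr 20.
Add 5 hours 45 minutes leg 1 → 02:11 UTC (Apr 21).
Add 4 hours and 47 minutes layover in Dubai → 06:58 UTC.
Add 13 hours and 8 minutes leg 2 → 20:06 UTC.
Add 3 hours and 36 minutes layover in Manila → 23:42 UTC.
Add 12 hours 3 minutes leg 3 → 11:45 UTC (Apr 22).
San Teodoro is UTC+6:30, so local arrival = 11:45 + 6:30 = 18:15 on Apr 22.

18:15 on Apr 22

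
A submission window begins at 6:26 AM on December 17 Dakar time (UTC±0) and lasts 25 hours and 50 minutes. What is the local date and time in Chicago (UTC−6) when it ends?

Dakar is at UTC+0, so start is already 6:26 AM UTC on Dec 17.
Add 25 hours 50 minutes duration → 8:16 AM UTC (Dec 18).
Chicago is UTC−6:00, so local end time = 8:16 AM − 6:00 = 2:16 AM on Dec 18.

2:16 AM on Dec 18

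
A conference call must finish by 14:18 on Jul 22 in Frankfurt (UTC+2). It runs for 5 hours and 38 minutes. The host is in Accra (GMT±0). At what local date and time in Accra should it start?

06:40 on July 22

Target end time in UTC: 14:18 − 2:00 = 12:18 on Jul 22.
Subtract 5 hours 38 minutes → start 06:40 UTC on Jul 22.
Accra is UTC+0, so start is 06:40 on Jul 22.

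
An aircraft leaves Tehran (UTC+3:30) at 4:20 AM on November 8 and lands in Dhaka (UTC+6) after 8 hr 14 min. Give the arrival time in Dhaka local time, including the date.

3:04 PM on Nov 8

Convert departure to UTC: 4:20 AM − 3:30 = 12:50 AM UTC on Nov 8.
Add 8 hours 14 minutes travel time → 9:04 AM UTC.
Dhaka is UTC+6:00, so local arrival = 9:04 AM + 6:00 = 3:04 PM on Nov 8.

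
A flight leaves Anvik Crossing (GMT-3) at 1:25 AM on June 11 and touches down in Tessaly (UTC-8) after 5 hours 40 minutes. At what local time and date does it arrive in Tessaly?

Tessaly is 5:00 behind Anvik Crossing.
After 5 hours 40 minutes it is 7:05 AM in Anvik Crossing.
Shift by the zone difference: 7:05 AM − 5:00 = 2:05 AM on Jun 11 in Tessaly.

2:05 AM on June 11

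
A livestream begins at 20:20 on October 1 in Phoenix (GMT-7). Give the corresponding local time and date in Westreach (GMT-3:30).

23:50 on October 1

In UTC: 20:20 + 7:00 = 03:20 on Oct 2.
Westreach is UTC−3:30: 03:20 − 3:30 = 23:50 on Oct 1.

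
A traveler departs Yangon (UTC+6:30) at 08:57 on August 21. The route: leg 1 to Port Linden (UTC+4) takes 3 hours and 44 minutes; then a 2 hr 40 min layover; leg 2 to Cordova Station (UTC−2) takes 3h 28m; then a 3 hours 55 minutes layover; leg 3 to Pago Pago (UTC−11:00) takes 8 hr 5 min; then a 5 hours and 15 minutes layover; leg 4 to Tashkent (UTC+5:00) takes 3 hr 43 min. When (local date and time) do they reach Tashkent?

14:17 on Aug 22

Convert departure to UTC: 08:57 − 6:30 = 02:27 UTC on Aug 21.
Add 3 hours and 44 minutes leg 1 → 06:11 UTC.
Add 2 hours and 40 minutes layover in Port Linden → 08:51 UTC.
Add 3 hours 28 minutes leg 2 → 12:19 UTC.
Add 3 hours 55 minutes layover in Cordova Station → 16:14 UTC.
Add 8 hours and 5 minutes leg 3 → 00:19 UTC (Aug 22).
Add 5 hours and 15 minutes layover in Pago Pago → 05:34 UTC.
Add 3 hours 43 minutes leg 4 → 09:17 UTC.
Tashkent is UTC+5:00, so local arrival = 09:17 + 5:00 = 14:17 on Aug 22.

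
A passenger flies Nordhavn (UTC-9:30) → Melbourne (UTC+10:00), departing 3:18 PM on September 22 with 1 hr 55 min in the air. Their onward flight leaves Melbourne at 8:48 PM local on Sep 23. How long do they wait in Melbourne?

Convert departure to UTC: 3:18 PM + 9:30 = 12:48 AM UTC on Sep 23.
Add 1 hour and 55 minutes flight time → 2:43 AM UTC.
Melbourne is UTC+10:00, so local arrival = 2:43 AM + 10:00 = 12:43 PM on Sep 23.
Layover = 8:48 PM − 12:43 PM = 8 hours 5 minutes.

8 hours 5 minutes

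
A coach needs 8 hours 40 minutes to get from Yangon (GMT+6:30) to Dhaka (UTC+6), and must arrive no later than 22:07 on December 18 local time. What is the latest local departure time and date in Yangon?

Target arrival in UTC: 22:07 − 6:00 = 16:07 on Dec 18.
Subtract 8 hours 40 minutes → departure 07:27 UTC on Dec 18.
Yangon is UTC+6:30: 07:27 + 6:30 = 13:57 on Dec 18.

13:57 on December 18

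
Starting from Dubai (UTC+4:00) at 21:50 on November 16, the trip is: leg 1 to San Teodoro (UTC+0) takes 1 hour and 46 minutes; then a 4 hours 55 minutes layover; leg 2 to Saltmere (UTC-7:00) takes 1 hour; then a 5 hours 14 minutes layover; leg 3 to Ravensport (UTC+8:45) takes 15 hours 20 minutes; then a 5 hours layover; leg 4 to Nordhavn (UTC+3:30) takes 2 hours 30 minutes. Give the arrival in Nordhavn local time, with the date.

09:05 on Nov 18

Convert departure to UTC: 21:50 − 4:00 = 17:50 UTC on Nov 16.
Add 1 hour and 46 minutes leg 1 → 19:36 UTC.
Add 4 hours 55 minutes layover in San Teodoro → 00:31 UTC (Nov 17).
Add 1 hour leg 2 → 01:31 UTC.
Add 5 hours 14 minutes layover in Saltmere → 06:45 UTC.
Add 15 hours 20 minutes leg 3 → 22:05 UTC.
Add 5 hours layover in Ravensport → 03:05 UTC (Nov 18).
Add 2 hours and 30 minutes leg 4 → 05:35 UTC.
Nordhavn is UTC+3:30, so local arrival = 05:35 + 3:30 = 09:05 on Nov 18.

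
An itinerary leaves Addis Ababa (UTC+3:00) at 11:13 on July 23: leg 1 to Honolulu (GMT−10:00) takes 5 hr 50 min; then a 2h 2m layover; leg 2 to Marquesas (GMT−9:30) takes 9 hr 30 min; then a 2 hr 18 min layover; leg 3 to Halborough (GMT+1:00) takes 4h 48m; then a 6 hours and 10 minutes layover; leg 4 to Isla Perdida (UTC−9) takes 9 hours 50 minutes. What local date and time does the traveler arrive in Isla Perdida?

15:41 on July 24

Convert departure to UTC: 11:13 − 3:00 = 08:13 UTC on Jul 23.
Add 5 hours 50 minutes leg 1 → 14:03 UTC.
Add 2 hours and 2 minutes layover in Honolulu → 16:05 UTC.
Add 9 hours 30 minutes leg 2 → 01:35 UTC (Jul 24).
Add 2 hours and 18 minutes layover in Marquesas → 03:53 UTC.
Add 4 hours and 48 minutes leg 3 → 08:41 UTC.
Add 6 hours 10 minutes layover in Halborough → 14:51 UTC.
Add 9 hours 50 minutes leg 4 → 00:41 UTC (Jul 25).
Isla Perdida is UTC−9:00, so local arrival = 00:41 − 9:00 = 15:41 on Jul 24.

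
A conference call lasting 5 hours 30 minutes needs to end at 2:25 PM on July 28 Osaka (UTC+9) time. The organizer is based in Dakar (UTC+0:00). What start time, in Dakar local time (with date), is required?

11:55 PM on July 27

Target end time in UTC: 2:25 PM − 9:00 = 5:25 AM on Jul 28.
Subtract 5 hours and 30 minutes → start 11:55 PM UTC on Jul 27.
Dakar is UTC+0, so start is 11:55 PM on Jul 27.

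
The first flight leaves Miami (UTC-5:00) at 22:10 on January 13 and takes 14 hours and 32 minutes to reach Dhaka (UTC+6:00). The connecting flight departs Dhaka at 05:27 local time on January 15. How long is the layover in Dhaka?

Convert departure to UTC: 22:10 + 5:00 = 03:10 UTC on Jan 14.
Add 14 hours and 32 minutes flight time → 17:42 UTC.
Dhaka is UTC+6:00, so local arrival = 17:42 + 6:00 = 23:42 on Jan 14.
Layover = 05:27 − 23:42 (+1 day) = 5 hours 45 minutes.

5 hours 45 minutes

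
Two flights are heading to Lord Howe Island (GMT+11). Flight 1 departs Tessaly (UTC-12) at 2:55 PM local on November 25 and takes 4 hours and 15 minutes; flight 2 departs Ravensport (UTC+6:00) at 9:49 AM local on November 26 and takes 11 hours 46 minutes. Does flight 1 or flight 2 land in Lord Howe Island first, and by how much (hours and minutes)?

the first, by 8 hours 25 minutes

Flight 1 in UTC: 2:55 PM + 12:00 = 2:55 AM on Nov 26.
+4 hours 15 minutes → arrive 7:10 AM UTC on Nov 26.
Flight 2 in UTC: 9:49 AM − 6:00 = 3:49 AM on Nov 26.
+11 hours and 46 minutes → arrive 3:35 PM UTC on Nov 26.
Flight 1 lands earlier by 8 hours 25 minutes.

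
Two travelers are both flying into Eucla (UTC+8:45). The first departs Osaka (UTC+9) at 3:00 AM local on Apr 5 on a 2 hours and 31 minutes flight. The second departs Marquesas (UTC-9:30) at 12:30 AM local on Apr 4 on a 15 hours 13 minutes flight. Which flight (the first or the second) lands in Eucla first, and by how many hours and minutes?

Flight 1 in UTC: 3:00 AM − 9:00 = 6:00 PM on Apr 4.
+2 hours and 31 minutes → arrive 8:31 PM UTC on Apr 4.
Flight 2 in UTC: 12:30 AM + 9:30 = 10:00 AM on Apr 4.
+15 hours and 13 minutes → arrive 1:13 AM UTC on Apr 5.
Flight 1 lands earlier by 4 hours 42 minutes.

the first, by 4 hours 42 minutes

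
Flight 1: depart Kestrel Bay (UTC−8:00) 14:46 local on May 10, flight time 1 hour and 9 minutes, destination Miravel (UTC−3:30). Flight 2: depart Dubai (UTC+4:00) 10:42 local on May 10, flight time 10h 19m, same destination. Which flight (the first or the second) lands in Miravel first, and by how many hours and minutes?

the second, by 6 hours 54 minutes

Flight 1 in UTC: 14:46 + 8:00 = 22:46 on May 10.
+1 hour 9 minutes → arrive 23:55 UTC on May 10.
Flight 2 in UTC: 10:42 − 4:00 = 06:42 on May 10.
+10 hours and 19 minutes → arrive 17:01 UTC on May 10.
Flight 2 lands earlier by 6 hours 54 minutes.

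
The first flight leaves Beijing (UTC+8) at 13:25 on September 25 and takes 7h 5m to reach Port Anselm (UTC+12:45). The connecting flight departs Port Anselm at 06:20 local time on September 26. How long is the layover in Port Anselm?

Convert departure to UTC: 13:25 − 8:00 = 05:25 UTC on Sep 25.
Add 7 hours 5 minutes flight time → 12:30 UTC.
Port Anselm is UTC+12:45, so local arrival = 12:30 + 12:45 = 01:15 on Sep 26.
Layover = 06:20 − 01:15 = 5 hours 5 minutes.

5 hours 5 minutes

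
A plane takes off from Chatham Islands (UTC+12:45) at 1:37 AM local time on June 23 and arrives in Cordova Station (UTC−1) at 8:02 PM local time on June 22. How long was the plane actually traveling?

8 hours 10 minutes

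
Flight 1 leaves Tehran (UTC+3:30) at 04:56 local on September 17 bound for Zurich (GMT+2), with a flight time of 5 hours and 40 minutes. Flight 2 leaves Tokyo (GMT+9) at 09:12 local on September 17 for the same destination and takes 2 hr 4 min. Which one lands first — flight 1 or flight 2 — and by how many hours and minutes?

Flight 1 in UTC: 04:56 − 3:30 = 01:26 on Sep 17.
+5 hours and 40 minutes → arrive 07:06 UTC on Sep 17.
Flight 2 in UTC: 09:12 − 9:00 = 00:12 on Sep 17.
+2 hours 4 minutes → arrive 02:16 UTC on Sep 17.
Flight 2 lands earlier by 4 hours 50 minutes.

the second, by 4 hours 50 minutes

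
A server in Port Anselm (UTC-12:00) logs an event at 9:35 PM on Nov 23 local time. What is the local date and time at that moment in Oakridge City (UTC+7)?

4:35 PM on Nov 24

Oakridge City is 19:00 ahead of Port Anselm.
Shift by the zone difference: 9:35 PM + 19:00 = 4:35 PM on Nov 24 in Oakridge City.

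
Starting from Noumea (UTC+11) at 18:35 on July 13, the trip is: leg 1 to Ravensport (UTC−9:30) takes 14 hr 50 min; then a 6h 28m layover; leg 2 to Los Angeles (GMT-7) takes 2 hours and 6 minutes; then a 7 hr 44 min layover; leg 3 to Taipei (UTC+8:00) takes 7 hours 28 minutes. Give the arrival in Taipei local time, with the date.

Convert departure to UTC: 18:35 − 11:00 = 07:35 UTC on Jul 13.
Add 14 hours and 50 minutes leg 1 → 22:25 UTC.
Add 6 hours and 28 minutes layover in Ravensport → 04:53 UTC (Jul 14).
Add 2 hours 6 minutes leg 2 → 06:59 UTC.
Add 7 hours 44 minutes layover in Los Angeles → 14:43 UTC.
Add 7 hours 28 minutes leg 3 → 22:11 UTC.
Taipei is UTC+8:00, so local arrival = 22:11 + 8:00 = 06:11 on Jul 15.

06:11 on July 15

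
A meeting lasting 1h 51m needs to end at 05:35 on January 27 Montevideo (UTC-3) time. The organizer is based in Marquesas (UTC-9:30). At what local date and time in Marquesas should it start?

21:14 on January 26

Target end time in UTC: 05:35 + 3:00 = 08:35 on Jan 27.
Subtract 1 hour and 51 minutes → start 06:44 UTC on Jan 27.
Marquesas is UTC−9:30: 06:44 − 9:30 = 21:14 on Jan 26.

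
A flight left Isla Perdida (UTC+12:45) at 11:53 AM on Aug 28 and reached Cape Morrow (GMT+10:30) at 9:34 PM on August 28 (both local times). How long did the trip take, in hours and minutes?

Departure in UTC: 11:53 AM − 12:45 = 11:08 PM on Aug 27.
Arrival in UTC: 9:34 PM − 10:30 = 11:04 AM on Aug 28.
Elapsed = 11:04 AM − 11:08 PM (+1 day) = 11 hours 56 minutes.

11 hours 56 minutes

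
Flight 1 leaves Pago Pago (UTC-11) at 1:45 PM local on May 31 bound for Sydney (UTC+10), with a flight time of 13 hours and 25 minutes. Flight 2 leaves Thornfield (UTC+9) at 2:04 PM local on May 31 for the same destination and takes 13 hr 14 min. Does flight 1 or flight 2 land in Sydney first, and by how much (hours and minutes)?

Flight 1 in UTC: 1:45 PM + 11:00 = 12:45 AM on Jun 1.
+13 hours 25 minutes → arrive 2:10 PM UTC on Jun 1.
Flight 2 in UTC: 2:04 PM − 9:00 = 5:04 AM on May 31.
+13 hours 14 minutes → arrive 6:18 PM UTC on May 31.
Flight 2 lands earlier by 19 hours 52 minutes.

the second, by 19 hours 52 minutes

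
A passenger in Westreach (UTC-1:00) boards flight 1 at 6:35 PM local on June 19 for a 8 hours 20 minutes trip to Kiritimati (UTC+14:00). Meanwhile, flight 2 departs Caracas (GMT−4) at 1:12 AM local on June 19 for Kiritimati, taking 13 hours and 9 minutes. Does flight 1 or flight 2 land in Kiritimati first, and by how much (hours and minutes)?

the second, by 9 hours 34 minutes

Flight 1 in UTC: 6:35 PM + 1:00 = 7:35 PM on Jun 19.
+8 hours and 20 minutes → arrive 3:55 AM UTC on Jun 20.
Flight 2 in UTC: 1:12 AM + 4:00 = 5:12 AM on Jun 19.
+13 hours 9 minutes → arrive 6:21 PM UTC on Jun 19.
Flight 2 lands earlier by 9 hours 34 minutes.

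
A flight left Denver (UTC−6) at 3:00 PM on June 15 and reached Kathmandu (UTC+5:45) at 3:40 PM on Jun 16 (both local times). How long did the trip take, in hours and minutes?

Departure in UTC: 3:00 PM + 6:00 = 9:00 PM on Jun 15.
Arrival in UTC: 3:40 PM − 5:45 = 9:55 AM on Jun 16.
Elapsed = 9:55 AM − 9:00 PM (+1 day) = 12 hours 55 minutes.

12 hours 55 minutes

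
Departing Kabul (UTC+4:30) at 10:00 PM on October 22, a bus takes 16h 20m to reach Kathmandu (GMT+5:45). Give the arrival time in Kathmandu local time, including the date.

3:35 PM on October 23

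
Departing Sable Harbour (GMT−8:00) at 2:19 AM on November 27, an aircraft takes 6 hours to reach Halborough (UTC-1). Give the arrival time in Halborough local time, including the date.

Convert departure to UTC: 2:19 AM + 8:00 = 10:19 AM UTC on Nov 27.
Add 6 hours travel time → 4:19 PM UTC.
Halborough is UTC−1:00, so local arrival = 4:19 PM − 1:00 = 3:19 PM on Nov 27.

3:19 PM on November 27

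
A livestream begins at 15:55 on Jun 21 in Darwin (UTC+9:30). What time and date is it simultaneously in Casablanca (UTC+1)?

Casablanca is 8:30 behind Darwin.
Shift by the zone difference: 15:55 − 8:30 = 07:25 on Jun 21 in Casablanca.

07:25 on Jun 21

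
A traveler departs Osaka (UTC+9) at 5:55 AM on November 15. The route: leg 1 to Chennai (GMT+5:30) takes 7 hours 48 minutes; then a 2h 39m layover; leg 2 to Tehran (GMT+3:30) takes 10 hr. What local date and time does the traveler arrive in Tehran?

8:52 PM on Nov 15

Convert departure to UTC: 5:55 AM − 9:00 = 8:55 PM UTC on Nov 14.
Add 7 hours 48 minutes leg 1 → 4:43 AM UTC (Nov 15).
Add 2 hours 39 minutes layover in Chennai → 7:22 AM UTC.
Add 10 hours leg 2 → 5:22 PM UTC.
Tehran is UTC+3:30, so local arrival = 5:22 PM + 3:30 = 8:52 PM on Nov 15.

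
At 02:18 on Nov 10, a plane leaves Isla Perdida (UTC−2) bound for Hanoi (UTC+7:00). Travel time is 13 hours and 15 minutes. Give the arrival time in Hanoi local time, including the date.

00:33 on November 11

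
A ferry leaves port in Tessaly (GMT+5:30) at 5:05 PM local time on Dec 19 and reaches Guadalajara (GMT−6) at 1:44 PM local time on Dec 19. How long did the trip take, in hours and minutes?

8 hours 9 minutes

Guadalajara is 11:30 behind Tessaly.
Clock-face elapsed time (ignoring zones) is −3 hours 21 minutes.
Actual elapsed = −3 hours 21 minutes + 11:30 = 8 hours 9 minutes.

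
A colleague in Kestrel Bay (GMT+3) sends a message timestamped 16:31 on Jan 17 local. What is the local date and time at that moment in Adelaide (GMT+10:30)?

Adelaide is 7:30 ahead of Kestrel Bay.
Shift by the zone difference: 16:31 + 7:30 = 00:01 on Jan 18 in Adelaide.

00:01 on Jan 18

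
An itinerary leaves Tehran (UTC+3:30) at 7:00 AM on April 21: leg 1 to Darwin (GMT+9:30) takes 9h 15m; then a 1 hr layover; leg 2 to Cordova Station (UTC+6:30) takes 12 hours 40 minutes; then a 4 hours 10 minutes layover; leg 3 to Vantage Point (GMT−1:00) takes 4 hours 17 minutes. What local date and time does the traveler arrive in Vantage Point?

Convert departure to UTC: 7:00 AM − 3:30 = 3:30 AM UTC on Apr 21.
Add 9 hours 15 minutes leg 1 → 12:45 PM UTC.
Add 1 hour layover in Darwin → 1:45 PM UTC.
Add 12 hours and 40 minutes leg 2 → 2:25 AM UTC (Apr 22).
Add 4 hours and 10 minutes layover in Cordova Station → 6:35 AM UTC.
Add 4 hours and 17 minutes leg 3 → 10:52 AM UTC.
Vantage Point is UTC−1:00, so local arrival = 10:52 AM − 1:00 = 9:52 AM on Apr 22.

9:52 AM on April 22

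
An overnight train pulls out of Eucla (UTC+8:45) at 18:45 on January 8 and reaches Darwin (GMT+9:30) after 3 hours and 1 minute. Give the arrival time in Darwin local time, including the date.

Convert departure to UTC: 18:45 − 8:45 = 10:00 UTC on Jan 8.
Add 3 hours 1 minute travel time → 13:01 UTC.
Darwin is UTC+9:30, so local arrival = 13:01 + 9:30 = 22:31 on Jan 8.

22:31 on January 8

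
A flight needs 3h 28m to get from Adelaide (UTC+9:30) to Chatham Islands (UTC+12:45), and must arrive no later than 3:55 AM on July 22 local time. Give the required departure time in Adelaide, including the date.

9:12 PM on July 21

Target arrival in UTC: 3:55 AM − 12:45 = 3:10 PM on Jul 21.
Subtract 3 hours 28 minutes → departure 11:42 AM UTC on Jul 21.
Adelaide is UTC+9:30: 11:42 AM + 9:30 = 9:12 PM on Jul 21.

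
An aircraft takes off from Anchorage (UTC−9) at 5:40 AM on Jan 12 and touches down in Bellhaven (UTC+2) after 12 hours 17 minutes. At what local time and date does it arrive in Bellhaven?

4:57 AM on January 13

Convert departure to UTC: 5:40 AM + 9:00 = 2:40 PM UTC on Jan 12.
Add 12 hours and 17 minutes travel time → 2:57 AM UTC (Jan 13).
Bellhaven is UTC+2:00, so local arrival = 2:57 AM + 2:00 = 4:57 AM on Jan 13.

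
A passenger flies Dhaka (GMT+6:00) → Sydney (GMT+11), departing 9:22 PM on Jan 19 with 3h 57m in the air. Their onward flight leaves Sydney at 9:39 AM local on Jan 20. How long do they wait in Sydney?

Convert departure to UTC: 9:22 PM − 6:00 = 3:22 PM UTC on Jan 19.
Add 3 hours 57 minutes flight time → 7:19 PM UTC.
Sydney is UTC+11:00, so local arrival = 7:19 PM + 11:00 = 6:19 AM on Jan 20.
Layover = 9:39 AM − 6:19 AM = 3 hours 20 minutes.

3 hours 20 minutes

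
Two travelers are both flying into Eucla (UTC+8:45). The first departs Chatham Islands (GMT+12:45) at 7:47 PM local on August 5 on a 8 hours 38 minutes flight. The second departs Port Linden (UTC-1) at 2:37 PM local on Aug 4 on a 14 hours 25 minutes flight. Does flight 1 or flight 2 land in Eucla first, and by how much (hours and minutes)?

Flight 1 in UTC: 7:47 PM − 12:45 = 7:02 AM on Aug 5.
+8 hours and 38 minutes → arrive 3:40 PM UTC on Aug 5.
Flight 2 in UTC: 2:37 PM + 1:00 = 3:37 PM on Aug 4.
+14 hours 25 minutes → arrive 6:02 AM UTC on Aug 5.
Flight 2 lands earlier by 9 hours 38 minutes.

the second, by 9 hours 38 minutes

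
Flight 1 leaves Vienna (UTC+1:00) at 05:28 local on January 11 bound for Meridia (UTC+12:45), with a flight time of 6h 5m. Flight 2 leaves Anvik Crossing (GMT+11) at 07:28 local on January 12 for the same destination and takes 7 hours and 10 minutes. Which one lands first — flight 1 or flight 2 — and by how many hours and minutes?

the first, by 17 hours 5 minutes

Flight 1 in UTC: 05:28 − 1:00 = 04:28 on Jan 11.
+6 hours 5 minutes → arrive 10:33 UTC on Jan 11.
Flight 2 in UTC: 07:28 − 11:00 = 20:28 on Jan 11.
+7 hours and 10 minutes → arrive 03:38 UTC on Jan 12.
Flight 1 lands earlier by 17 hours 5 minutes.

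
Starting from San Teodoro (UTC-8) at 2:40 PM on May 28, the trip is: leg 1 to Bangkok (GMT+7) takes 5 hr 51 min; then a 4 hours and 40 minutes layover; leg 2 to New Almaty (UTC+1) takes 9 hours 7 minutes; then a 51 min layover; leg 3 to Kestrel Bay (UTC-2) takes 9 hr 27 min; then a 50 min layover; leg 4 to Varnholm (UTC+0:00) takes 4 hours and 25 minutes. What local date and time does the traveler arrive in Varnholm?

9:51 AM on May 30

Convert departure to UTC: 2:40 PM + 8:00 = 10:40 PM UTC on May 28.
Add 5 hours and 51 minutes leg 1 → 4:31 AM UTC (May 29).
Add 4 hours and 40 minutes layover in Bangkok → 9:11 AM UTC.
Add 9 hours and 7 minutes leg 2 → 6:18 PM UTC.
Add 51 minutes layover in New Almaty → 7:09 PM UTC.
Add 9 hours and 27 minutes leg 3 → 4:36 AM UTC (May 30).
Add 50 minutes layover in Kestrel Bay → 5:26 AM UTC.
Add 4 hours 25 minutes leg 4 → 9:51 AM UTC.
Varnholm is UTC+0, so local arrival is the same: 9:51 AM on May 30.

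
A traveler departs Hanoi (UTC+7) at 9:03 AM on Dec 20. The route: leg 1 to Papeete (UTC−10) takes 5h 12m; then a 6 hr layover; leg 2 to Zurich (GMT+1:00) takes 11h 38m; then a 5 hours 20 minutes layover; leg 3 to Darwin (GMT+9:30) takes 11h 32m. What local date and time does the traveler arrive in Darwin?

3:15 AM on Dec 22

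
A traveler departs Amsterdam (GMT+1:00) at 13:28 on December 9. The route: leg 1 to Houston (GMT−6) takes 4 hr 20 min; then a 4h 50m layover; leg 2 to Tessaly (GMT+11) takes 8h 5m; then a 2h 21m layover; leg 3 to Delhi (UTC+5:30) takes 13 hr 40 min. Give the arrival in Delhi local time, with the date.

Convert departure to UTC: 13:28 − 1:00 = 12:28 UTC on Dec 9.
Add 4 hours 20 minutes leg 1 → 16:48 UTC.
Add 4 hours 50 minutes layover in Houston → 21:38 UTC.
Add 8 hours and 5 minutes leg 2 → 05:43 UTC (Dec 10).
Add 2 hours and 21 minutes layover in Tessaly → 08:04 UTC.
Add 13 hours and 40 minutes leg 3 → 21:44 UTC.
Delhi is UTC+5:30, so local arrival = 21:44 + 5:30 = 03:14 on Dec 11.

03:14 on December 11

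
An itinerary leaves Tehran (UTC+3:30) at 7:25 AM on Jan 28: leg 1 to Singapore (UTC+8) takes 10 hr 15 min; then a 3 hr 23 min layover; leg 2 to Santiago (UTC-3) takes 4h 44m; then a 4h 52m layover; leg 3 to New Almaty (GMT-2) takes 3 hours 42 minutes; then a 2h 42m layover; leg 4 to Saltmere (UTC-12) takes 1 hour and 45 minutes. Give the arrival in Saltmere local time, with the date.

Convert departure to UTC: 7:25 AM − 3:30 = 3:55 AM UTC on Jan 28.
Add 10 hours and 15 minutes leg 1 → 2:10 PM UTC.
Add 3 hours 23 minutes layover in Singapore → 5:33 PM UTC.
Add 4 hours and 44 minutes leg 2 → 10:17 PM UTC.
Add 4 hours 52 minutes layover in Santiago → 3:09 AM UTC (Jan 29).
Add 3 hours and 42 minutes leg 3 → 6:51 AM UTC.
Add 2 hours 42 minutes layover in New Almaty → 9:33 AM UTC.
Add 1 hour and 45 minutes leg 4 → 11:18 AM UTC.
Saltmere is UTC−12:00, so local arrival = 11:18 AM − 12:00 = 11:18 PM on Jan 28.

11:18 PM on January 28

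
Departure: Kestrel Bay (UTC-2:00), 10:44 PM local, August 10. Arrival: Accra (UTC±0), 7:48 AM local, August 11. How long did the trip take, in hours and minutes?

7 hours 4 minutes

Departure in UTC: 10:44 PM + 2:00 = 12:44 AM on Aug 11.
Arrival is already UTC: 7:48 AM on Aug 11.
Elapsed = 7:48 AM − 12:44 AM = 7 hours 4 minutes.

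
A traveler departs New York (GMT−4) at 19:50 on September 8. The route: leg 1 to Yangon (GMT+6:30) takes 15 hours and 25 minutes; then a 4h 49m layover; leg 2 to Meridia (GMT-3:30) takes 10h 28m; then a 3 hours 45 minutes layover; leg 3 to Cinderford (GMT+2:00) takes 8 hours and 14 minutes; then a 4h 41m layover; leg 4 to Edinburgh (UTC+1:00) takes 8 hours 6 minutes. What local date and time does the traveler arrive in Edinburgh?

Convert departure to UTC: 19:50 + 4:00 = 23:50 UTC on Sep 8.
Add 15 hours and 25 minutes leg 1 → 15:15 UTC (Sep 9).
Add 4 hours and 49 minutes layover in Yangon → 20:04 UTC.
Add 10 hours and 28 minutes leg 2 → 06:32 UTC (Sep 10).
Add 3 hours 45 minutes layover in Meridia → 10:17 UTC.
Add 8 hours and 14 minutes leg 3 → 18:31 UTC.
Add 4 hours 41 minutes layover in Cinderford → 23:12 UTC.
Add 8 hours 6 minutes leg 4 → 07:18 UTC (Sep 11).
Edinburgh is UTC+1:00, so local arrival = 07:18 + 1:00 = 08:18 on Sep 11.

08:18 on Sep 11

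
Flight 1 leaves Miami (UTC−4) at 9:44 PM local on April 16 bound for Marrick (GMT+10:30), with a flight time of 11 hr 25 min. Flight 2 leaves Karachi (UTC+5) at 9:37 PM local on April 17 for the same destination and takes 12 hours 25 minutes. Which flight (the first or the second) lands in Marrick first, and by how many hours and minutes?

the first, by 15 hours 53 minutes

Flight 1 in UTC: 9:44 PM + 4:00 = 1:44 AM on Apr 17.
+11 hours and 25 minutes → arrive 1:09 PM UTC on Apr 17.
Flight 2 in UTC: 9:37 PM − 5:00 = 4:37 PM on Apr 17.
+12 hours 25 minutes → arrive 5:02 AM UTC on Apr 18.
Flight 1 lands earlier by 15 hours 53 minutes.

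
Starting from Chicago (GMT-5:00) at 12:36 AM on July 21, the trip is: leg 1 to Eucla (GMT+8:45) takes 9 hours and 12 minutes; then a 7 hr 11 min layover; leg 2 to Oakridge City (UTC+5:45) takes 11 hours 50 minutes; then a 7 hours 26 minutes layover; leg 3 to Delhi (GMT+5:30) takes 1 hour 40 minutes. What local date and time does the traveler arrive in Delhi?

Convert departure to UTC: 12:36 AM + 5:00 = 5:36 AM UTC on Jul 21.
Add 9 hours 12 minutes leg 1 → 2:48 PM UTC.
Add 7 hours 11 minutes layover in Eucla → 9:59 PM UTC.
Add 11 hours 50 minutes leg 2 → 9:49 AM UTC (Jul 22).
Add 7 hours and 26 minutes layover in Oakridge City → 5:15 PM UTC.
Add 1 hour and 40 minutes leg 3 → 6:55 PM UTC.
Delhi is UTC+5:30, so local arrival = 6:55 PM + 5:30 = 12:25 AM on Jul 23.

12:25 AM on Jul 23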